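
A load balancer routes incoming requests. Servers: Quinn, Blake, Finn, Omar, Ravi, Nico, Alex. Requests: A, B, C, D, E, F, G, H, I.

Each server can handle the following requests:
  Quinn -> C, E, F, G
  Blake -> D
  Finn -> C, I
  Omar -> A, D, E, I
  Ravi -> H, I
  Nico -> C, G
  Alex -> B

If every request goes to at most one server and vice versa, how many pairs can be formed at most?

For example, pair Quinn→G, Blake→D, Finn→I, Omar→E, Ravi→H, Nico→C, Alex→B.
All 7 servers are matched, so no larger matching exists.

7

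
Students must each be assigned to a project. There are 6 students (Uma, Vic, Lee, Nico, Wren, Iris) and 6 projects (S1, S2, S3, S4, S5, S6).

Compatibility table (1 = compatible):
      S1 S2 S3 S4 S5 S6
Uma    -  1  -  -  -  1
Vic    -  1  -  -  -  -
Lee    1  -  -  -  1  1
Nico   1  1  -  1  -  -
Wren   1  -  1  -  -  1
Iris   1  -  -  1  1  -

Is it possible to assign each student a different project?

Yes

A valid assignment of size 6: Uma-S6, Vic-S2, Lee-S5, Nico-S1, Wren-S3, Iris-S4.
All 6 students are covered.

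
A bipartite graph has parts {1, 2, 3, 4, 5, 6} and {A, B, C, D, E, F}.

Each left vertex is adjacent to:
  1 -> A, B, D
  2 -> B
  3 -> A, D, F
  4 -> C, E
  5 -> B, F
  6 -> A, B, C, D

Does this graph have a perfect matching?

Yes

One maximum matching: 1–A, 2–B, 3–D, 4–E, 5–F, 6–C.
All 6 left vertices are covered.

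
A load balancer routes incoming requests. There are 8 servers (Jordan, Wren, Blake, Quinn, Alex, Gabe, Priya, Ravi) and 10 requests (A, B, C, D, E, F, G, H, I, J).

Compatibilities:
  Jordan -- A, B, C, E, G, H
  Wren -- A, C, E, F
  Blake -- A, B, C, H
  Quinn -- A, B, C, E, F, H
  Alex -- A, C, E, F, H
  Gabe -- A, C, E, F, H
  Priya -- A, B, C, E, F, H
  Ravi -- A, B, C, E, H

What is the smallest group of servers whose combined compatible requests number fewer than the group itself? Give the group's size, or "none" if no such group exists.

7

Take S = {Wren, Blake, Quinn, Alex, Gabe, Priya, Ravi}. Its neighbourhood is {A, B, C, E, F, H}, so |N(S)| = 6 < |S| = 7.
Every subset of size less than 7 has at least as many neighbours as members, so 7 is the minimum.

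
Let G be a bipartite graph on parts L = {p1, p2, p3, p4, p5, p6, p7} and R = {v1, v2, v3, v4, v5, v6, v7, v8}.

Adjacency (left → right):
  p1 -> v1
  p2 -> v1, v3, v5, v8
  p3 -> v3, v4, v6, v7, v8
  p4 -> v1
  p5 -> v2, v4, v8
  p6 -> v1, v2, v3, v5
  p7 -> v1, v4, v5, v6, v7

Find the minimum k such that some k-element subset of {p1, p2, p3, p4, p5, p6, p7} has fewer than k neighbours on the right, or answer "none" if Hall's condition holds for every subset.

Take S = {p1, p4}. Its neighbourhood is {v1}, so |N(S)| = 1 < |S| = 2.
No single vertex violates Hall's condition since each has at least one neighbour, so 2 is the minimum.

2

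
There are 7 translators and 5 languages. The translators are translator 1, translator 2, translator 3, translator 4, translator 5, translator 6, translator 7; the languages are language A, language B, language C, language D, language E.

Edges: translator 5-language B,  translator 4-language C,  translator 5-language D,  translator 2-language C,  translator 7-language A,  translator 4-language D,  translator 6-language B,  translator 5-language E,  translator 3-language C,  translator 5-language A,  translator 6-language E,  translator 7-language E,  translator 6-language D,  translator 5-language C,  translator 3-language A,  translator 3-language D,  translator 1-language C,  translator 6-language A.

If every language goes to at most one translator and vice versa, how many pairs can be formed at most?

5

One maximum matching: translator 1–language C, translator 3–language A, translator 4–language D, translator 5–language E, translator 6–language B.
The set {translator 1, translator 2, translator 3, translator 4, translator 5, translator 6, translator 7} has only 5 neighbours ({language A, language B, language C, language D, language E}), so by Hall's theorem at most 5 of the 7 translators can be matched.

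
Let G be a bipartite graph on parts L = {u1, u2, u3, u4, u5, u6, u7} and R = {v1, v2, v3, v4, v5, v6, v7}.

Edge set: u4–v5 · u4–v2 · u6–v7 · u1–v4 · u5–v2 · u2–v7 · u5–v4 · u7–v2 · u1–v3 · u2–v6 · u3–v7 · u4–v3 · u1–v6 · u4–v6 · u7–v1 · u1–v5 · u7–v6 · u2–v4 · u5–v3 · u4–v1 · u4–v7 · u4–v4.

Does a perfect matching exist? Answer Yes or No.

No

The set {u3, u6} has only 1 neighbour ({v7}), so by Hall's theorem at most 6 of the 7 left vertices can be matched.
Hence no matching covers every left vertex.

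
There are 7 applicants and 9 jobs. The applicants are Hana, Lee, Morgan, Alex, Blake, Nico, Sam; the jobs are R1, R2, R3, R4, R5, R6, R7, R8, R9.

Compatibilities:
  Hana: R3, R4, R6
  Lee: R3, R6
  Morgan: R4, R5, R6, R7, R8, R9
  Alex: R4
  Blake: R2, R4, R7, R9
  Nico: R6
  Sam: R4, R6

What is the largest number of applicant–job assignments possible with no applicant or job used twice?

For example, pair Hana–R6, Lee–R3, Morgan–R9, Alex–R4, Blake–R7.
The set {Hana, Lee, Alex, Nico, Sam} has only 3 neighbours ({R3, R4, R6}), so by Hall's theorem at most 5 of the 7 applicants can be matched.

5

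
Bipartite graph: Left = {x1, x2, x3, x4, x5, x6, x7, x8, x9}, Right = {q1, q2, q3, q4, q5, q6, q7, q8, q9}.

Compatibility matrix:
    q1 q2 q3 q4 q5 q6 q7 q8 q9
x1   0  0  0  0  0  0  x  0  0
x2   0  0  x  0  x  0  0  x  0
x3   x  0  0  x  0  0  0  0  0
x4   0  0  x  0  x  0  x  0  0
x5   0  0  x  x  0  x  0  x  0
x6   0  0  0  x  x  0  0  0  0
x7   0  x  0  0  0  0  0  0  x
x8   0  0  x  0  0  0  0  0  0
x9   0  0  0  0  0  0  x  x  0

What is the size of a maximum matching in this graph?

For example, pair x1–q7, x2–q8, x3–q1, x4–q5, x5–q6, x6–q4, x7–q2, x8–q3.
The set {x1, x2, x4, x8, x9} has only 4 neighbours ({q3, q5, q7, q8}), so by Hall's theorem at most 8 of the 9 left vertices can be matched.

8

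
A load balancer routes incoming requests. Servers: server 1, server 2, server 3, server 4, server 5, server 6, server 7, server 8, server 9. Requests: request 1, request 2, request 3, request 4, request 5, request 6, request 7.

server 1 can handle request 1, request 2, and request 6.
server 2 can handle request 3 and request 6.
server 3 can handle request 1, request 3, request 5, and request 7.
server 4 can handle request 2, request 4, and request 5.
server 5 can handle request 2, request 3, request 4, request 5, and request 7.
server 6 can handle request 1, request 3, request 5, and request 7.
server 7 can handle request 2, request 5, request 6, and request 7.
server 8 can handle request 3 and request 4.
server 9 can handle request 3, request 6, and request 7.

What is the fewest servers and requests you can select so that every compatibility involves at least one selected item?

{request 1, request 2, request 3, request 4, request 5, request 6, request 7} is a vertex cover of size 7: every edge has an endpoint in this set.
No smaller cover exists because server 1–request 6, server 2–request 3, server 3–request 1, server 4–request 4, server 5–request 2, server 6–request 5, server 7–request 7 is a matching of size 7, and a cover must include an endpoint of each of these disjoint edges (König's theorem).

7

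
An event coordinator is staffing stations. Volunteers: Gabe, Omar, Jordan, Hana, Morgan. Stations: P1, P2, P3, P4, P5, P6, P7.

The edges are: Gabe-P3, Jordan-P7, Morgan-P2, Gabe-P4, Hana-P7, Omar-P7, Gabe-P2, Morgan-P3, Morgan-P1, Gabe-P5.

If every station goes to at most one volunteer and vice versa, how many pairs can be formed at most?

A valid assignment of size 3: Gabe→P5, Omar→P7, Morgan→P1.
The set {Omar, Jordan, Hana} has only 1 neighbour ({P7}), so by Hall's theorem at most 3 of the 5 volunteers can be matched.

3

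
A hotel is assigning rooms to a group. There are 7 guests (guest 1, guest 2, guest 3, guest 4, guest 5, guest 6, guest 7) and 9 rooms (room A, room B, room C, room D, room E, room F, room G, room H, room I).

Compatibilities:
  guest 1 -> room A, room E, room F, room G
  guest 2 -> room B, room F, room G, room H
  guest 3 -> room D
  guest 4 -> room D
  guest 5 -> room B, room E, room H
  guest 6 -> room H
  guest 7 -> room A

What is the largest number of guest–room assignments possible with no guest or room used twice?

A valid assignment of size 6: guest 1→room F, guest 2→room G, guest 3→room D, guest 5→room E, guest 6→room H, guest 7→room A.
The set {guest 3, guest 4} has only 1 neighbour ({room D}), so by Hall's theorem at most 6 of the 7 guests can be matched.

6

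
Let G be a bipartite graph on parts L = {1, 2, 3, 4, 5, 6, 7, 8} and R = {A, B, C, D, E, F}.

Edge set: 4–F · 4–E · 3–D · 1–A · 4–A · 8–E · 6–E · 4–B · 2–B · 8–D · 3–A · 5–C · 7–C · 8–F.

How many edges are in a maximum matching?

A valid assignment of size 6: 1-A, 2-B, 3-D, 4-F, 5-C, 6-E.
The set {1, 2, 3, 4, 5, 6, 7, 8} has only 6 neighbours ({A, B, C, D, E, F}), so by Hall's theorem at most 6 of the 8 left vertices can be matched.

6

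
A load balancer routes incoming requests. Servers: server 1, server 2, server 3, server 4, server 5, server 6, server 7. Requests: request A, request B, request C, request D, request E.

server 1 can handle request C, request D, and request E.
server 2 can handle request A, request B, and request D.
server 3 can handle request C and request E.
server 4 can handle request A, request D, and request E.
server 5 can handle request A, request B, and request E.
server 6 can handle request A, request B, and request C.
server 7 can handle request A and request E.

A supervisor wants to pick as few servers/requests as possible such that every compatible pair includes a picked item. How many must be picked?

5

The 5 edges server 1–request D, server 2–request B, server 3–request C, server 4–request A, server 5–request E form a matching, so any vertex cover needs at least 5 vertices (one per matched edge).
Conversely {request A, request B, request C, request D, request E} meets every edge and has exactly 5 vertices, so 5 is optimal.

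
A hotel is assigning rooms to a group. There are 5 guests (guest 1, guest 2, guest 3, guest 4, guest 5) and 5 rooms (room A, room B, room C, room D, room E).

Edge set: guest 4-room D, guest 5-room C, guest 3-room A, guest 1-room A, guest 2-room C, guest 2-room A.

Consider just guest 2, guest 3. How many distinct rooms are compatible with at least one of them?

2

The union of neighbours of {guest 2, guest 3} is {room A, room C}, which has 2 elements.
Since |N(S)| = 2 ≥ |S| = 2, Hall's condition holds for this subset.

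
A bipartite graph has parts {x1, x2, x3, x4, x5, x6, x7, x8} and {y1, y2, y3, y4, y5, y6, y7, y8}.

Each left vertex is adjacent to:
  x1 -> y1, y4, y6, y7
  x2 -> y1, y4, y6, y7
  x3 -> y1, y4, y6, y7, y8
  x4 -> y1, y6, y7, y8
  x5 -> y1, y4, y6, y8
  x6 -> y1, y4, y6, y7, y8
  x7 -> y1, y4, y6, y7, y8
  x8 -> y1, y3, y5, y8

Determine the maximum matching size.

6

One maximum matching: x1–y4, x2–y7, x3–y8, x4–y6, x5–y1, x8–y3.
The set {x1, x2, x3, x4, x5, x6, x7} has only 5 neighbours ({y1, y4, y6, y7, y8}), so by Hall's theorem at most 6 of the 8 left vertices can be matched.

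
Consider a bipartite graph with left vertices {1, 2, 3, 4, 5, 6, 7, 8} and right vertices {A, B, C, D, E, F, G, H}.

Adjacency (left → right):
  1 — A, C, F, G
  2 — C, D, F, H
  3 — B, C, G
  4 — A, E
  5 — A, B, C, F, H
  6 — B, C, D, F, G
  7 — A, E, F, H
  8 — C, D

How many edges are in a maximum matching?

One maximum matching: 1-F, 2-D, 3-B, 4-E, 5-A, 6-G, 7-H, 8-C.
All 8 left vertices are matched, so no larger matching exists.

8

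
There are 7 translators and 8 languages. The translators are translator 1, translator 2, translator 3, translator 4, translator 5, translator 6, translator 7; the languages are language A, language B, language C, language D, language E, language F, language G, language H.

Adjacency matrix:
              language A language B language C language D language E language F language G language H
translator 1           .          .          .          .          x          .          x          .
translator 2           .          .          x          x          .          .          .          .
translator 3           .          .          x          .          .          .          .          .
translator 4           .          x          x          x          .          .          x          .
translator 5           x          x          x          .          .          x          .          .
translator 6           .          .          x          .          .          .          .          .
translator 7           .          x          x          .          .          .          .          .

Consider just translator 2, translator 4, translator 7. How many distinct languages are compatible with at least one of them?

The union of neighbours of {translator 2, translator 4, translator 7} is {language B, language C, language D, language G}, which has 4 elements.
Since |N(S)| = 4 ≥ |S| = 3, Hall's condition holds for this subset.

4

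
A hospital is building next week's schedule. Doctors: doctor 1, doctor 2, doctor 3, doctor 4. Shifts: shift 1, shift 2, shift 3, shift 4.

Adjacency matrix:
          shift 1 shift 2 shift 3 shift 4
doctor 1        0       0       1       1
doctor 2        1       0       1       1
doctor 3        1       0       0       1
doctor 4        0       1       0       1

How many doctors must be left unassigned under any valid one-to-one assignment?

0

For example, pair doctor 1→shift 3, doctor 2→shift 1, doctor 3→shift 4, doctor 4→shift 2.
All 4 doctors are matched, so no larger matching exists.
That matches 4 of the 4, leaving 0 unmatched; no matching can do better.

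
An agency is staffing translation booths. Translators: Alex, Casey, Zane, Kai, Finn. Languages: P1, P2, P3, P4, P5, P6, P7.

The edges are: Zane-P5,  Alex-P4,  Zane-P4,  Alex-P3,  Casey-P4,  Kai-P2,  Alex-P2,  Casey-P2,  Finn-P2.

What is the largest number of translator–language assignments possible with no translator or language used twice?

4

One maximum matching: Alex-P3, Casey-P4, Zane-P5, Kai-P2.
The set {Kai, Finn} has only 1 neighbour ({P2}), so by Hall's theorem at most 4 of the 5 translators can be matched.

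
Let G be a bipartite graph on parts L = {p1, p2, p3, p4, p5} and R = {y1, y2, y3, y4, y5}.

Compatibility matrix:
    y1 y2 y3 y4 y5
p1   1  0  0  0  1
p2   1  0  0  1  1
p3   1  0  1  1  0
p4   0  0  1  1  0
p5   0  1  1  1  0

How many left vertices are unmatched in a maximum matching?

0

For example, pair p1-y5, p2-y4, p3-y1, p4-y3, p5-y2.
All 5 left vertices are matched, so no larger matching exists.
That matches 5 of the 5, leaving 0 unmatched; no matching can do better.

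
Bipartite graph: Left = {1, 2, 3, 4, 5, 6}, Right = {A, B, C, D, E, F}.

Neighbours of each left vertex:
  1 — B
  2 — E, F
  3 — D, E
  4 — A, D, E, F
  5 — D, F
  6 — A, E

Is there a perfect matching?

The set {2, 3, 4, 5, 6} has only 4 neighbours ({A, D, E, F}), so by Hall's theorem at most 5 of the 6 left vertices can be matched.
Hence no matching covers every left vertex.

No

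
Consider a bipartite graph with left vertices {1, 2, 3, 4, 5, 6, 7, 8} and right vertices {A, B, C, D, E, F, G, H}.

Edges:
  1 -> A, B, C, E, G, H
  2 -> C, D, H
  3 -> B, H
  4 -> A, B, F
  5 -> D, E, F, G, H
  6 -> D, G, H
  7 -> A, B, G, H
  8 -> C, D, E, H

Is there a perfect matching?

Yes

One maximum matching: 1-A, 2-C, 3-H, 4-F, 5-G, 6-D, 7-B, 8-E.
Every left vertex is matched, so this is a perfect matching.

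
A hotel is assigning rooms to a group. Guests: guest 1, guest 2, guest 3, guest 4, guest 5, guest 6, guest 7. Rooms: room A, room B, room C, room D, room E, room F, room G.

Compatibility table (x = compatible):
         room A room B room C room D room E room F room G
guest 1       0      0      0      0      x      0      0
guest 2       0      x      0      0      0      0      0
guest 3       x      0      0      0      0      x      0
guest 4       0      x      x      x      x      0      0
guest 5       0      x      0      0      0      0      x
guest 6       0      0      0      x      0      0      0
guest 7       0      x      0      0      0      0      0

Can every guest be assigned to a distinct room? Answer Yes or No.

The set {guest 2, guest 7} has only 1 neighbour ({room B}), so by Hall's theorem at most 6 of the 7 guests can be matched.
Hence no matching covers every guest.

No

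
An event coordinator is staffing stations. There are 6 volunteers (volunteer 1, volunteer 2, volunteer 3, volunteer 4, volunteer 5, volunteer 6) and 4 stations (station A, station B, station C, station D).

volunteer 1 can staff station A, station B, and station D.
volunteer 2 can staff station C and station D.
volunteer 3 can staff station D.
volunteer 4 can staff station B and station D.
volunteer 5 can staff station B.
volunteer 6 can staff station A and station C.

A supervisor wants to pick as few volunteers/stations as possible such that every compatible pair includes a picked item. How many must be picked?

{station A, station B, station C, station D} is a vertex cover of size 4: every edge has an endpoint in this set.
No smaller cover exists because volunteer 1–station A, volunteer 2–station C, volunteer 3–station D, volunteer 4–station B is a matching of size 4, and a cover must include an endpoint of each of these disjoint edges (König's theorem).

4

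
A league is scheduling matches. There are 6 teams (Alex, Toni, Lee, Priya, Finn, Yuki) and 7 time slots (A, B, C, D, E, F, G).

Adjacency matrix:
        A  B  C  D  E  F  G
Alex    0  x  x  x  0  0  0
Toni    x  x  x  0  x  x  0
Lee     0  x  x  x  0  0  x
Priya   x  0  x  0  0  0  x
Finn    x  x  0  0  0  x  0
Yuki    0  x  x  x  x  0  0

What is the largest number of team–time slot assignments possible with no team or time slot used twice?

6

For example, pair Alex-C, Toni-A, Lee-D, Priya-G, Finn-F, Yuki-B.
All 6 teams are matched, so no larger matching exists.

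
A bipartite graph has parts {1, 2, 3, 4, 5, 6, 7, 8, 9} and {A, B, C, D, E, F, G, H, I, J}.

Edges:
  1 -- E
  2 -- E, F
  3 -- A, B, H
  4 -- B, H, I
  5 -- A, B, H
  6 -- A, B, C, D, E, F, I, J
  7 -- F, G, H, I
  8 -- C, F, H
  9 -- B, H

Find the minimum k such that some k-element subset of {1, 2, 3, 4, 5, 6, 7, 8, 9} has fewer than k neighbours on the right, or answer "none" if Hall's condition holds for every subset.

none

A matching saturating every left vertex exists, for instance 1→E, 2→F, 3→A, 4→I, 5→H, 6→J, 7→G, 8→C, 9→B.
By Hall's marriage theorem, this means |N(S)| ≥ |S| for every subset S, so no violating subset exists.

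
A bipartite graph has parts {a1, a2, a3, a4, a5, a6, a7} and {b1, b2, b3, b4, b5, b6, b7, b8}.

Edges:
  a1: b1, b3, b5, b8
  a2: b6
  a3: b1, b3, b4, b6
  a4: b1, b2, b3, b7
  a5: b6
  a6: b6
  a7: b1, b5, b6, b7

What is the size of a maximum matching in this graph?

5

For example, pair a1→b8, a2→b6, a3→b4, a4→b3, a7→b5.
The set {a2, a5, a6} has only 1 neighbour ({b6}), so by Hall's theorem at most 5 of the 7 left vertices can be matched.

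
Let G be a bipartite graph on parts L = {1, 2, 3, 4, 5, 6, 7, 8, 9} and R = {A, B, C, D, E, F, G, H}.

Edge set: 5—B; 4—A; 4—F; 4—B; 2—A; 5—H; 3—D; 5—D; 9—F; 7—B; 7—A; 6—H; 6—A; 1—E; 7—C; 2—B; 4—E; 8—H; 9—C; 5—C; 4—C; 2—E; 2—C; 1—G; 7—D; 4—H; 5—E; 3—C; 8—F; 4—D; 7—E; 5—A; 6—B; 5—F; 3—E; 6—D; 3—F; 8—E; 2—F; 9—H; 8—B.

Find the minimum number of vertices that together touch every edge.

{1, A, B, C, D, E, F, H} is a vertex cover of size 8: every edge has an endpoint in this set.
No smaller cover exists because 1–G, 2–B, 3–C, 4–F, 5–A, 6–D, 7–E, 8–H is a matching of size 8, and a cover must include an endpoint of each of these disjoint edges (König's theorem).

8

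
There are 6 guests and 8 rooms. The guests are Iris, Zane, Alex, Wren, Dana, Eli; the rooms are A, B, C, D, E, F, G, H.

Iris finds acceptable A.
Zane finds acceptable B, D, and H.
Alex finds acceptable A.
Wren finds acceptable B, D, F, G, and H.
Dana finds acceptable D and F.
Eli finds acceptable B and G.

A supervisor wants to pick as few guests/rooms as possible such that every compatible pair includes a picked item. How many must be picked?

The 5 edges Iris–A, Zane–D, Wren–G, Dana–F, Eli–B form a matching, so any vertex cover needs at least 5 vertices (one per matched edge).
Conversely {Zane, Wren, Dana, Eli, A} meets every edge and has exactly 5 vertices, so 5 is optimal.

5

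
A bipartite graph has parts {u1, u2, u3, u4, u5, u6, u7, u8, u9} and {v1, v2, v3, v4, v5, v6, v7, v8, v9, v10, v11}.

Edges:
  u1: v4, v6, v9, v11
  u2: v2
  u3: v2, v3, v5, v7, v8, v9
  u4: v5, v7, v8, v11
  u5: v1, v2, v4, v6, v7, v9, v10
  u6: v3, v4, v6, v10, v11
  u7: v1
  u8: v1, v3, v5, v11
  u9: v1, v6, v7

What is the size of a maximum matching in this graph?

For example, pair u1-v11, u2-v2, u3-v5, u4-v8, u5-v4, u6-v10, u7-v1, u8-v3, u9-v6.
This saturates every left vertex, so 9 is the maximum.

9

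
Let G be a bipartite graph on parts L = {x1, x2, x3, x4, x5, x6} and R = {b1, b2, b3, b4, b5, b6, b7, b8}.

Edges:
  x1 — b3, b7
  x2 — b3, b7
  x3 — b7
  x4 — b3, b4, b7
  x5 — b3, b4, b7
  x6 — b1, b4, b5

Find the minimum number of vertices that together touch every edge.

4

The 4 edges x1–b7, x2–b3, x4–b4, x6–b5 form a matching, so any vertex cover needs at least 4 vertices (one per matched edge).
Conversely {x6, b3, b4, b7} meets every edge and has exactly 4 vertices, so 4 is optimal.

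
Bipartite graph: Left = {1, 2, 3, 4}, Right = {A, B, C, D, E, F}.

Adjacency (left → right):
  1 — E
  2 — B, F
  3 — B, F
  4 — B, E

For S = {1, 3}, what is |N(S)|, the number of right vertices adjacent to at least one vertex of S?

3

The union of neighbours of {1, 3} is {B, E, F}, which has 3 elements.
Since |N(S)| = 3 ≥ |S| = 2, Hall's condition holds for this subset.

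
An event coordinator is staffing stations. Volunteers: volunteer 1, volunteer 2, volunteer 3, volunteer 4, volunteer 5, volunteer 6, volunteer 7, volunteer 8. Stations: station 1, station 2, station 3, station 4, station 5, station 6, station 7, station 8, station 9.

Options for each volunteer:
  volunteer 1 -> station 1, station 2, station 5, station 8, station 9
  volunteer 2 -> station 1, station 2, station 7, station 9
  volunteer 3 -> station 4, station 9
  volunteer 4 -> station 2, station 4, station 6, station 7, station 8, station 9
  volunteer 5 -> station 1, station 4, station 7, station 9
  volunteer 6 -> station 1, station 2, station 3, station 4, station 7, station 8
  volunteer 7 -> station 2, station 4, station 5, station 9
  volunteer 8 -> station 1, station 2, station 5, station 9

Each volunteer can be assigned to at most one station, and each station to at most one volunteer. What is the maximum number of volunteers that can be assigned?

A valid assignment of size 8: volunteer 1-station 8, volunteer 2-station 1, volunteer 3-station 9, volunteer 4-station 6, volunteer 5-station 4, volunteer 6-station 7, volunteer 7-station 5, volunteer 8-station 2.
This saturates every volunteer, so 8 is the maximum.

8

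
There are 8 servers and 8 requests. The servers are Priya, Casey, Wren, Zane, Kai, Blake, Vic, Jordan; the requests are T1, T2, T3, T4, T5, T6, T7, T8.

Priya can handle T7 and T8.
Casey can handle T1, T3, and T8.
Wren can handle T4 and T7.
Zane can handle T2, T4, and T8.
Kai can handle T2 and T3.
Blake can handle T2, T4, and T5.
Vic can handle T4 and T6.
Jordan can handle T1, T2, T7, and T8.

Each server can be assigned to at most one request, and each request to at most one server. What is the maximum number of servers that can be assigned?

8

One maximum matching: Priya-T7, Casey-T1, Wren-T4, Zane-T8, Kai-T3, Blake-T5, Vic-T6, Jordan-T2.
This saturates every server, so 8 is the maximum.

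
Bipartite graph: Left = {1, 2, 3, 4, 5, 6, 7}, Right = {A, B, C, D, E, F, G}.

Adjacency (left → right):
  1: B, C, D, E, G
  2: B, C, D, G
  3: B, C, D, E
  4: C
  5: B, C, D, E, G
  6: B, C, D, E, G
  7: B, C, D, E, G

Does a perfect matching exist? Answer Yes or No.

No

The set {1, 2, 3, 4, 5, 6, 7} has only 5 neighbours ({B, C, D, E, G}), so by Hall's theorem at most 5 of the 7 left vertices can be matched.
Hence no matching covers every left vertex.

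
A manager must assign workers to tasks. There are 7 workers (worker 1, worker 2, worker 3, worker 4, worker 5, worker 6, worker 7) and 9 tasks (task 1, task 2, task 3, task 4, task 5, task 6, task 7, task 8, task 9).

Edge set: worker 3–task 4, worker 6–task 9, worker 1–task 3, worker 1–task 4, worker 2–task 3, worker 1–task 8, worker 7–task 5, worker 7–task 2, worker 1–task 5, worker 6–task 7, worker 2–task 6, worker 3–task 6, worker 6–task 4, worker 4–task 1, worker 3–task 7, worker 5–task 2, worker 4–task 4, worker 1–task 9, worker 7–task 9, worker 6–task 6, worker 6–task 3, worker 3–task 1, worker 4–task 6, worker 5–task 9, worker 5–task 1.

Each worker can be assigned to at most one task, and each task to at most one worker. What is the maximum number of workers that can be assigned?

7

One maximum matching: worker 1–task 8, worker 2–task 3, worker 3–task 7, worker 4–task 6, worker 5–task 1, worker 6–task 4, worker 7–task 2.
All 7 workers are matched, so no larger matching exists.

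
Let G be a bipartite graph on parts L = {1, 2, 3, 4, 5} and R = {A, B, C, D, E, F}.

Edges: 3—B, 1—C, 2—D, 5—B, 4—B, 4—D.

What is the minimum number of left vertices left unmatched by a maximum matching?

2

A valid assignment of size 3: 1→C, 2→D, 3→B.
The set {2, 3, 4, 5} has only 2 neighbours ({B, D}), so by Hall's theorem at most 3 of the 5 left vertices can be matched.
That matches 3 of the 5, leaving 2 unmatched; no matching can do better.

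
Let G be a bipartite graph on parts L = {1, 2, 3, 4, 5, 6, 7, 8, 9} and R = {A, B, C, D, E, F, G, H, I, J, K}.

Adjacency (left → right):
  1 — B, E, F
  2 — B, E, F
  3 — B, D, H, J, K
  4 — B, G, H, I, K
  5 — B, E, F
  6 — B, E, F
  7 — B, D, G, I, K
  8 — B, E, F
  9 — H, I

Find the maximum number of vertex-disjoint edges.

7

One maximum matching: 1→F, 2→E, 3→J, 4→K, 5→B, 7→G, 9→H.
The set {1, 2, 5, 6, 8} has only 3 neighbours ({B, E, F}), so by Hall's theorem at most 7 of the 9 left vertices can be matched.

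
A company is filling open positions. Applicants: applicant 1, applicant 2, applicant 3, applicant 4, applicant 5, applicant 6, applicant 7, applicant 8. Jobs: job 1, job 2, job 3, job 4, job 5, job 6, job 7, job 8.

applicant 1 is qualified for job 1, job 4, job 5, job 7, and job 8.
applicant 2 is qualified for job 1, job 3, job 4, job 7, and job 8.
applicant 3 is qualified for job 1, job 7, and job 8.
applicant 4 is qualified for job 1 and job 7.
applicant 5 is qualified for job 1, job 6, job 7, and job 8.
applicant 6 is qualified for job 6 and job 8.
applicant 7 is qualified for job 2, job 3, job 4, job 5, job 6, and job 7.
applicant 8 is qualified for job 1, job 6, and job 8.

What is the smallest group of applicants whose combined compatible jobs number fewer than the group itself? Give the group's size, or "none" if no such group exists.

Take S = {applicant 3, applicant 4, applicant 5, applicant 6, applicant 8}. Its neighbourhood is {job 1, job 6, job 7, job 8}, so |N(S)| = 4 < |S| = 5.
Every subset of size less than 5 has at least as many neighbours as members, so 5 is the minimum.

5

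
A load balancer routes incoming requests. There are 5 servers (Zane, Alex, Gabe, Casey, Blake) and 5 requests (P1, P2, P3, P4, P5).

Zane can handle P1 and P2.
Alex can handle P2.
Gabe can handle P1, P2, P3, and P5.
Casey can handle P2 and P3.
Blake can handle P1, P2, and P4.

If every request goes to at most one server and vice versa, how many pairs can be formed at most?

5

For example, pair Zane-P1, Alex-P2, Gabe-P5, Casey-P3, Blake-P4.
This saturates every server, so 5 is the maximum.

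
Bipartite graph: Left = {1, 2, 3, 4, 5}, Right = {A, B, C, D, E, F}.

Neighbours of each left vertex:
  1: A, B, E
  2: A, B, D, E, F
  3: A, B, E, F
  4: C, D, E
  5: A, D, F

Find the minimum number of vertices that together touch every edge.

5

{1, 2, 3, 4, 5} is a vertex cover of size 5: every edge has an endpoint in this set.
No smaller cover exists because 1–E, 2–A, 3–B, 4–C, 5–F is a matching of size 5, and a cover must include an endpoint of each of these disjoint edges (König's theorem).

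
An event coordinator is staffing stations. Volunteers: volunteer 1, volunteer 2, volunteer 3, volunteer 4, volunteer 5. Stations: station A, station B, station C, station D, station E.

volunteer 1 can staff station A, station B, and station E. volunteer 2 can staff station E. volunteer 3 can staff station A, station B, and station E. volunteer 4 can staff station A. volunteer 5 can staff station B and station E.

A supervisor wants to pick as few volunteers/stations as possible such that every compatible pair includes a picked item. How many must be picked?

A maximum matching has 3 edges (e.g. volunteer 1–station B, volunteer 2–station E, volunteer 3–station A).
By König's theorem the minimum vertex cover has the same size. One such cover is {station A, station B, station E}.

3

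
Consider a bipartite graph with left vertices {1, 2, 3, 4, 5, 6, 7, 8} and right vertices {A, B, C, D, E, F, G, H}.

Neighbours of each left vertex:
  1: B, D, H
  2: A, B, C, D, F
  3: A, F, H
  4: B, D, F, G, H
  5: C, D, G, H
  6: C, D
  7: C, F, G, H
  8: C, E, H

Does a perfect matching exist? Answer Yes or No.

Yes

One maximum matching: 1-B, 2-A, 3-H, 4-G, 5-C, 6-D, 7-F, 8-E.
All 8 left vertices are covered.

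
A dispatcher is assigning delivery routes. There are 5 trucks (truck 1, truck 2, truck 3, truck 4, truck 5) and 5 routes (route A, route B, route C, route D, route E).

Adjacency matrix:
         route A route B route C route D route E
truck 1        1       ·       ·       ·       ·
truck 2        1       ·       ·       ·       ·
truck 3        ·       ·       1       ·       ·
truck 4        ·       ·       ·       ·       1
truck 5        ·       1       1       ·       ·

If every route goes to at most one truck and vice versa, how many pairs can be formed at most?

A valid assignment of size 4: truck 1→route A, truck 3→route C, truck 4→route E, truck 5→route B.
The set {truck 1, truck 2} has only 1 neighbour ({route A}), so by Hall's theorem at most 4 of the 5 trucks can be matched.

4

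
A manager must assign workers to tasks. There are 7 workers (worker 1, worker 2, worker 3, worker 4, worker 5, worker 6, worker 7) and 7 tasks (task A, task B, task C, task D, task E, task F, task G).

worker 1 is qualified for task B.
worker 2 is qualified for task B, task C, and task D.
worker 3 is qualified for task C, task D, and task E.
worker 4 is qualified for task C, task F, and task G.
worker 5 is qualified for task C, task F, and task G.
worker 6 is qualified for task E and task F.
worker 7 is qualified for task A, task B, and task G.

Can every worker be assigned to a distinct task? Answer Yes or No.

Yes

A valid assignment of size 7: worker 1-task B, worker 2-task C, worker 3-task D, worker 4-task G, worker 5-task F, worker 6-task E, worker 7-task A.
Every worker is matched, so this is a perfect matching.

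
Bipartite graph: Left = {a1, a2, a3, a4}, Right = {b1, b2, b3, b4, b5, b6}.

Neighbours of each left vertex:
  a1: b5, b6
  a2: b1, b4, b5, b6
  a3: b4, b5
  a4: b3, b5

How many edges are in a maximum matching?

4

A valid assignment of size 4: a1-b6, a2-b4, a3-b5, a4-b3.
This saturates every left vertex, so 4 is the maximum.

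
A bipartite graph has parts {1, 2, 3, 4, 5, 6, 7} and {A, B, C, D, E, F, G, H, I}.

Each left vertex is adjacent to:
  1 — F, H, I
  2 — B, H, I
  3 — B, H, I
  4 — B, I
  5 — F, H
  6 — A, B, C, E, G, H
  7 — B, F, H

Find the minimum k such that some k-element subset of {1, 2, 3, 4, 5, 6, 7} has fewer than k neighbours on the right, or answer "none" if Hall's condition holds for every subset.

5

Take S = {1, 2, 3, 4, 5}. Its neighbourhood is {B, F, H, I}, so |N(S)| = 4 < |S| = 5.
Every subset of size less than 5 has at least as many neighbours as members, so 5 is the minimum.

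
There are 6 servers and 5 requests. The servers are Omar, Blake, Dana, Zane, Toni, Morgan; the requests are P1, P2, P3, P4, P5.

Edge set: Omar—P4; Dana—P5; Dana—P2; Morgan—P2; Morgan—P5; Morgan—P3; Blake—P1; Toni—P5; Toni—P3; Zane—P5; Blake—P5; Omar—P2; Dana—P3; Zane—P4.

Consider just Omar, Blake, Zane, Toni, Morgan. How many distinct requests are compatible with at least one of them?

The union of neighbours of {Omar, Blake, Zane, Toni, Morgan} is {P1, P2, P3, P4, P5}, which has 5 elements.
Since |N(S)| = 5 ≥ |S| = 5, Hall's condition holds for this subset.

5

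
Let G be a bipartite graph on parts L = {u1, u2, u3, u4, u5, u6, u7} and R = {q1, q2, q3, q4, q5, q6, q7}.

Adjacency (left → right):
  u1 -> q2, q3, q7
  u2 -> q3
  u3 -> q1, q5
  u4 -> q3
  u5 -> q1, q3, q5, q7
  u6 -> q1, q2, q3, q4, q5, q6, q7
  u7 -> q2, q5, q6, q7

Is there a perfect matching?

The set {u2, u4} has only 1 neighbour ({q3}), so by Hall's theorem at most 6 of the 7 left vertices can be matched.
Hence no matching covers every left vertex.

No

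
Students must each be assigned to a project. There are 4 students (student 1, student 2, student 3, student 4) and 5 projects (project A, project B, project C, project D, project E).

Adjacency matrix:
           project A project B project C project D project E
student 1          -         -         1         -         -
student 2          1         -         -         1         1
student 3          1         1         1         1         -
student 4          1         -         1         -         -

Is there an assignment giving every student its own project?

One maximum matching: student 1–project C, student 2–project E, student 3–project B, student 4–project A.
All 4 students are covered.

Yes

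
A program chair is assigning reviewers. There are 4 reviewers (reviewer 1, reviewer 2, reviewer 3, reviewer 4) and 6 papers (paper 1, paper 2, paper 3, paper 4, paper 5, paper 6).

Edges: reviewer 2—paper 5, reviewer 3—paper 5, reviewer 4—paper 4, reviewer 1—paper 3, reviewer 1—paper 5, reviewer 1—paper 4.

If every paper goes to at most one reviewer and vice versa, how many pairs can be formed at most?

3

One maximum matching: reviewer 1→paper 3, reviewer 2→paper 5, reviewer 4→paper 4.
The set {reviewer 2, reviewer 3} has only 1 neighbour ({paper 5}), so by Hall's theorem at most 3 of the 4 reviewers can be matched.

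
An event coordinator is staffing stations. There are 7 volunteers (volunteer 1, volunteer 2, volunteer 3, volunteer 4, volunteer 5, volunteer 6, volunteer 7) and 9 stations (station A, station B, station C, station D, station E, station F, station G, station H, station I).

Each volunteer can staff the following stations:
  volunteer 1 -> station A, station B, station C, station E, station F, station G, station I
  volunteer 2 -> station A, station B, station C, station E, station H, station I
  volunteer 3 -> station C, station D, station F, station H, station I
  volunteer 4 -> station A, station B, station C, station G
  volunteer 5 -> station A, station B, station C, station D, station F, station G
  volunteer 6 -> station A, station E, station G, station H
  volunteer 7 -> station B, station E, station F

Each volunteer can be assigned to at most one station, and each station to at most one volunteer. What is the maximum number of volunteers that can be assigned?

7

For example, pair volunteer 1–station G, volunteer 2–station I, volunteer 3–station F, volunteer 4–station A, volunteer 5–station C, volunteer 6–station H, volunteer 7–station B.
This saturates every volunteer, so 7 is the maximum.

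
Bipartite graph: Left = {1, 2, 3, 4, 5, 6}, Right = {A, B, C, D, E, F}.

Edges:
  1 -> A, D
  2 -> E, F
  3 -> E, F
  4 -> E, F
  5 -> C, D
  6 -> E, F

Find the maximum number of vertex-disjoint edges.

4

One maximum matching: 1-D, 2-F, 3-E, 5-C.
The set {2, 3, 4, 6} has only 2 neighbours ({E, F}), so by Hall's theorem at most 4 of the 6 left vertices can be matched.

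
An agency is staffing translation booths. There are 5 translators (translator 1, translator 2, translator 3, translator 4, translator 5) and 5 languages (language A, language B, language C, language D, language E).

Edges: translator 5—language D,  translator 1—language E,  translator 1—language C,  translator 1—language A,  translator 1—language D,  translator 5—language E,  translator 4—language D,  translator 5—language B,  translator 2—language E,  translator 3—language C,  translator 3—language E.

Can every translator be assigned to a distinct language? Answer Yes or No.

A valid assignment of size 5: translator 1-language A, translator 2-language E, translator 3-language C, translator 4-language D, translator 5-language B.
All 5 translators are covered.

Yes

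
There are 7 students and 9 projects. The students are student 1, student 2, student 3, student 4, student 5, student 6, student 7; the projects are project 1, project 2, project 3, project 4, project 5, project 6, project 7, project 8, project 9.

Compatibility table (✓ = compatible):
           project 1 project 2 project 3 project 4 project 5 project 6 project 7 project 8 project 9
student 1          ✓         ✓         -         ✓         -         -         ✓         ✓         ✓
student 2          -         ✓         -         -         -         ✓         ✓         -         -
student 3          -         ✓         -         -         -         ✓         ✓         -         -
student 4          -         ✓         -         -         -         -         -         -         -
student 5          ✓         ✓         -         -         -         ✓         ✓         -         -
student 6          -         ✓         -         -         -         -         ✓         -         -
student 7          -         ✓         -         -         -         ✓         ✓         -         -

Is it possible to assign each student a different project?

No

The set {student 2, student 3, student 4, student 6, student 7} has only 3 neighbours ({project 2, project 6, project 7}), so by Hall's theorem at most 5 of the 7 students can be matched.
Hence no matching covers every student.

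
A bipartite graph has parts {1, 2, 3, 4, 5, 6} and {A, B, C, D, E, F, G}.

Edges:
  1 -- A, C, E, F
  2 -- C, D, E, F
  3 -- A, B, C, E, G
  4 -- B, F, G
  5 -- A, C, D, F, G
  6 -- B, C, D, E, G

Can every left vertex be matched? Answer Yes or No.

For example, pair 1→F, 2→C, 3→E, 4→B, 5→A, 6→G.
Every left vertex is matched, so this matching saturates all of them.

Yes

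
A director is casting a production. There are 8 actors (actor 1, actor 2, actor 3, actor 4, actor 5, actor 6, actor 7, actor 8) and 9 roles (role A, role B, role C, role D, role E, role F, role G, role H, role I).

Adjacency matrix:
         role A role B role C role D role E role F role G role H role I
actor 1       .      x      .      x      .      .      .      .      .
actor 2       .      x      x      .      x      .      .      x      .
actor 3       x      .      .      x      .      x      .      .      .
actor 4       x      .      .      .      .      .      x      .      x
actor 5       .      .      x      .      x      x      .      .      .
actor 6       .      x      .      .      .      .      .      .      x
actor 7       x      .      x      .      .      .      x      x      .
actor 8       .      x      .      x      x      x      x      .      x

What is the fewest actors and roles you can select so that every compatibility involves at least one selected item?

8

{actor 1, actor 2, actor 3, actor 4, actor 5, actor 6, actor 7, actor 8} is a vertex cover of size 8: every edge has an endpoint in this set.
No smaller cover exists because actor 1–role B, actor 2–role E, actor 3–role D, actor 4–role A, actor 5–role F, actor 6–role I, actor 7–role H, actor 8–role G is a matching of size 8, and a cover must include an endpoint of each of these disjoint edges (König's theorem).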